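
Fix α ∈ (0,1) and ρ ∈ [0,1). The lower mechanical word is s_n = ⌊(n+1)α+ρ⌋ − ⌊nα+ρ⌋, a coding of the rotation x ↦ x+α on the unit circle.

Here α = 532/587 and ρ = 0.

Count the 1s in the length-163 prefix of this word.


147

#1s = Σ_{n=0}^{162} s_n = Σ_{n=0}^{162} (⌊(n+1)α+ρ⌋ − ⌊nα+ρ⌋)
the sum telescopes: every ⌊nα+ρ⌋ with 0 < n < 163 appears once with + and once with −, leaving ⌊163α+ρ⌋ − ⌊0·α+ρ⌋
163α + ρ = (163·532) / 587 = 86716/587
ρ = 0/587
⌊86716/587⌋ = 147,  ⌊0/587⌋ = 0
#1s = 147 − 0 = 147


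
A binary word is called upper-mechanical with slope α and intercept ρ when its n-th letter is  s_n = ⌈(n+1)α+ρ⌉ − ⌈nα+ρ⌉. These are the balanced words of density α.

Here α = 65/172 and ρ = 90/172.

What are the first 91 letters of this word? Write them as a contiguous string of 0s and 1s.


0101001001010010010100100101001001010010100100101001001010010010100100101001001010010100100

n=0: ⌈(1·65+90)/172⌉ − ⌈(0·65+90)/172⌉ = ⌈155/172⌉ − ⌈90/172⌉ = 1 − 1 = 0
n=1: ⌈(2·65+90)/172⌉ − ⌈(1·65+90)/172⌉ = ⌈220/172⌉ − ⌈155/172⌉ = 2 − 1 = 1
n=2: ⌈(3·65+90)/172⌉ − ⌈(2·65+90)/172⌉ = ⌈285/172⌉ − ⌈220/172⌉ = 2 − 2 = 0
n=3: ⌈(4·65+90)/172⌉ − ⌈(3·65+90)/172⌉ = ⌈350/172⌉ − ⌈285/172⌉ = 3 − 2 = 1
n=4: ⌈(5·65+90)/172⌉ − ⌈(4·65+90)/172⌉ = ⌈415/172⌉ − ⌈350/172⌉ = 3 − 3 = 0
n=5: ⌈(6·65+90)/172⌉ − ⌈(5·65+90)/172⌉ = ⌈480/172⌉ − ⌈415/172⌉ = 3 − 3 = 0
n=6: ⌈(7·65+90)/172⌉ − ⌈(6·65+90)/172⌉ = ⌈545/172⌉ − ⌈480/172⌉ = 4 − 3 = 1
n=7: ⌈(8·65+90)/172⌉ − ⌈(7·65+90)/172⌉ = ⌈610/172⌉ − ⌈545/172⌉ = 4 − 4 = 0
n=8: ⌈(9·65+90)/172⌉ − ⌈(8·65+90)/172⌉ = ⌈675/172⌉ − ⌈610/172⌉ = 4 − 4 = 0
n=9: ⌈(10·65+90)/172⌉ − ⌈(9·65+90)/172⌉ = ⌈740/172⌉ − ⌈675/172⌉ = 5 − 4 = 1
n=10: ⌈(11·65+90)/172⌉ − ⌈(10·65+90)/172⌉ = ⌈805/172⌉ − ⌈740/172⌉ = 5 − 5 = 0
n=11: ⌈(12·65+90)/172⌉ − ⌈(11·65+90)/172⌉ = ⌈870/172⌉ − ⌈805/172⌉ = 6 − 5 = 1
n=12: ⌈(13·65+90)/172⌉ − ⌈(12·65+90)/172⌉ = ⌈935/172⌉ − ⌈870/172⌉ = 6 − 6 = 0
n=13: ⌈(14·65+90)/172⌉ − ⌈(13·65+90)/172⌉ = ⌈1000/172⌉ − ⌈935/172⌉ = 6 − 6 = 0
n=14: ⌈(15·65+90)/172⌉ − ⌈(14·65+90)/172⌉ = ⌈1065/172⌉ − ⌈1000/172⌉ = 7 − 6 = 1
n=15: ⌈(16·65+90)/172⌉ − ⌈(15·65+90)/172⌉ = ⌈1130/172⌉ − ⌈1065/172⌉ = 7 − 7 = 0
n=16: ⌈(17·65+90)/172⌉ − ⌈(16·65+90)/172⌉ = ⌈1195/172⌉ − ⌈1130/172⌉ = 7 − 7 = 0
n=17: ⌈(18·65+90)/172⌉ − ⌈(17·65+90)/172⌉ = ⌈1260/172⌉ − ⌈1195/172⌉ = 8 − 7 = 1
n=18: ⌈(19·65+90)/172⌉ − ⌈(18·65+90)/172⌉ = ⌈1325/172⌉ − ⌈1260/172⌉ = 8 − 8 = 0
n=19: ⌈(20·65+90)/172⌉ − ⌈(19·65+90)/172⌉ = ⌈1390/172⌉ − ⌈1325/172⌉ = 9 − 8 = 1
n=20: ⌈(21·65+90)/172⌉ − ⌈(20·65+90)/172⌉ = ⌈1455/172⌉ − ⌈1390/172⌉ = 9 − 9 = 0
n=21: ⌈(22·65+90)/172⌉ − ⌈(21·65+90)/172⌉ = ⌈1520/172⌉ − ⌈1455/172⌉ = 9 − 9 = 0
n=22: ⌈(23·65+90)/172⌉ − ⌈(22·65+90)/172⌉ = ⌈1585/172⌉ − ⌈1520/172⌉ = 10 − 9 = 1
n=23: ⌈(24·65+90)/172⌉ − ⌈(23·65+90)/172⌉ = ⌈1650/172⌉ − ⌈1585/172⌉ = 10 − 10 = 0
n=24: ⌈(25·65+90)/172⌉ − ⌈(24·65+90)/172⌉ = ⌈1715/172⌉ − ⌈1650/172⌉ = 10 − 10 = 0
n=25: ⌈(26·65+90)/172⌉ − ⌈(25·65+90)/172⌉ = ⌈1780/172⌉ − ⌈1715/172⌉ = 11 − 10 = 1
n=26: ⌈(27·65+90)/172⌉ − ⌈(26·65+90)/172⌉ = ⌈1845/172⌉ − ⌈1780/172⌉ = 11 − 11 = 0
n=27: ⌈(28·65+90)/172⌉ − ⌈(27·65+90)/172⌉ = ⌈1910/172⌉ − ⌈1845/172⌉ = 12 − 11 = 1
n=28: ⌈(29·65+90)/172⌉ − ⌈(28·65+90)/172⌉ = ⌈1975/172⌉ − ⌈1910/172⌉ = 12 − 12 = 0
n=29: ⌈(30·65+90)/172⌉ − ⌈(29·65+90)/172⌉ = ⌈2040/172⌉ − ⌈1975/172⌉ = 12 − 12 = 0
n=30: ⌈(31·65+90)/172⌉ − ⌈(30·65+90)/172⌉ = ⌈2105/172⌉ − ⌈2040/172⌉ = 13 − 12 = 1
n=31: ⌈(32·65+90)/172⌉ − ⌈(31·65+90)/172⌉ = ⌈2170/172⌉ − ⌈2105/172⌉ = 13 − 13 = 0
n=32: ⌈(33·65+90)/172⌉ − ⌈(32·65+90)/172⌉ = ⌈2235/172⌉ − ⌈2170/172⌉ = 13 − 13 = 0
n=33: ⌈(34·65+90)/172⌉ − ⌈(33·65+90)/172⌉ = ⌈2300/172⌉ − ⌈2235/172⌉ = 14 − 13 = 1
n=34: ⌈(35·65+90)/172⌉ − ⌈(34·65+90)/172⌉ = ⌈2365/172⌉ − ⌈2300/172⌉ = 14 − 14 = 0
n=35: ⌈(36·65+90)/172⌉ − ⌈(35·65+90)/172⌉ = ⌈2430/172⌉ − ⌈2365/172⌉ = 15 − 14 = 1
n=36: ⌈(37·65+90)/172⌉ − ⌈(36·65+90)/172⌉ = ⌈2495/172⌉ − ⌈2430/172⌉ = 15 − 15 = 0
n=37: ⌈(38·65+90)/172⌉ − ⌈(37·65+90)/172⌉ = ⌈2560/172⌉ − ⌈2495/172⌉ = 15 − 15 = 0
n=38: ⌈(39·65+90)/172⌉ − ⌈(38·65+90)/172⌉ = ⌈2625/172⌉ − ⌈2560/172⌉ = 16 − 15 = 1
n=39: ⌈(40·65+90)/172⌉ − ⌈(39·65+90)/172⌉ = ⌈2690/172⌉ − ⌈2625/172⌉ = 16 − 16 = 0
n=40: ⌈(41·65+90)/172⌉ − ⌈(40·65+90)/172⌉ = ⌈2755/172⌉ − ⌈2690/172⌉ = 17 − 16 = 1
n=41: ⌈(42·65+90)/172⌉ − ⌈(41·65+90)/172⌉ = ⌈2820/172⌉ − ⌈2755/172⌉ = 17 − 17 = 0
n=42: ⌈(43·65+90)/172⌉ − ⌈(42·65+90)/172⌉ = ⌈2885/172⌉ − ⌈2820/172⌉ = 17 − 17 = 0
n=43: ⌈(44·65+90)/172⌉ − ⌈(43·65+90)/172⌉ = ⌈2950/172⌉ − ⌈2885/172⌉ = 18 − 17 = 1
n=44: ⌈(45·65+90)/172⌉ − ⌈(44·65+90)/172⌉ = ⌈3015/172⌉ − ⌈2950/172⌉ = 18 − 18 = 0
n=45: ⌈(46·65+90)/172⌉ − ⌈(45·65+90)/172⌉ = ⌈3080/172⌉ − ⌈3015/172⌉ = 18 − 18 = 0
n=46: ⌈(47·65+90)/172⌉ − ⌈(46·65+90)/172⌉ = ⌈3145/172⌉ − ⌈3080/172⌉ = 19 − 18 = 1
n=47: ⌈(48·65+90)/172⌉ − ⌈(47·65+90)/172⌉ = ⌈3210/172⌉ − ⌈3145/172⌉ = 19 − 19 = 0
n=48: ⌈(49·65+90)/172⌉ − ⌈(48·65+90)/172⌉ = ⌈3275/172⌉ − ⌈3210/172⌉ = 20 − 19 = 1
n=49: ⌈(50·65+90)/172⌉ − ⌈(49·65+90)/172⌉ = ⌈3340/172⌉ − ⌈3275/172⌉ = 20 − 20 = 0
n=50: ⌈(51·65+90)/172⌉ − ⌈(50·65+90)/172⌉ = ⌈3405/172⌉ − ⌈3340/172⌉ = 20 − 20 = 0
n=51: ⌈(52·65+90)/172⌉ − ⌈(51·65+90)/172⌉ = ⌈3470/172⌉ − ⌈3405/172⌉ = 21 − 20 = 1
n=52: ⌈(53·65+90)/172⌉ − ⌈(52·65+90)/172⌉ = ⌈3535/172⌉ − ⌈3470/172⌉ = 21 − 21 = 0
n=53: ⌈(54·65+90)/172⌉ − ⌈(53·65+90)/172⌉ = ⌈3600/172⌉ − ⌈3535/172⌉ = 21 − 21 = 0
n=54: ⌈(55·65+90)/172⌉ − ⌈(54·65+90)/172⌉ = ⌈3665/172⌉ − ⌈3600/172⌉ = 22 − 21 = 1
n=55: ⌈(56·65+90)/172⌉ − ⌈(55·65+90)/172⌉ = ⌈3730/172⌉ − ⌈3665/172⌉ = 22 − 22 = 0
n=56: ⌈(57·65+90)/172⌉ − ⌈(56·65+90)/172⌉ = ⌈3795/172⌉ − ⌈3730/172⌉ = 23 − 22 = 1
n=57: ⌈(58·65+90)/172⌉ − ⌈(57·65+90)/172⌉ = ⌈3860/172⌉ − ⌈3795/172⌉ = 23 − 23 = 0
n=58: ⌈(59·65+90)/172⌉ − ⌈(58·65+90)/172⌉ = ⌈3925/172⌉ − ⌈3860/172⌉ = 23 − 23 = 0
n=59: ⌈(60·65+90)/172⌉ − ⌈(59·65+90)/172⌉ = ⌈3990/172⌉ − ⌈3925/172⌉ = 24 − 23 = 1
n=60: ⌈(61·65+90)/172⌉ − ⌈(60·65+90)/172⌉ = ⌈4055/172⌉ − ⌈3990/172⌉ = 24 − 24 = 0
n=61: ⌈(62·65+90)/172⌉ − ⌈(61·65+90)/172⌉ = ⌈4120/172⌉ − ⌈4055/172⌉ = 24 − 24 = 0
n=62: ⌈(63·65+90)/172⌉ − ⌈(62·65+90)/172⌉ = ⌈4185/172⌉ − ⌈4120/172⌉ = 25 − 24 = 1
n=63: ⌈(64·65+90)/172⌉ − ⌈(63·65+90)/172⌉ = ⌈4250/172⌉ − ⌈4185/172⌉ = 25 − 25 = 0
n=64: ⌈(65·65+90)/172⌉ − ⌈(64·65+90)/172⌉ = ⌈4315/172⌉ − ⌈4250/172⌉ = 26 − 25 = 1
n=65: ⌈(66·65+90)/172⌉ − ⌈(65·65+90)/172⌉ = ⌈4380/172⌉ − ⌈4315/172⌉ = 26 − 26 = 0
n=66: ⌈(67·65+90)/172⌉ − ⌈(66·65+90)/172⌉ = ⌈4445/172⌉ − ⌈4380/172⌉ = 26 − 26 = 0
n=67: ⌈(68·65+90)/172⌉ − ⌈(67·65+90)/172⌉ = ⌈4510/172⌉ − ⌈4445/172⌉ = 27 − 26 = 1
n=68: ⌈(69·65+90)/172⌉ − ⌈(68·65+90)/172⌉ = ⌈4575/172⌉ − ⌈4510/172⌉ = 27 − 27 = 0
n=69: ⌈(70·65+90)/172⌉ − ⌈(69·65+90)/172⌉ = ⌈4640/172⌉ − ⌈4575/172⌉ = 27 − 27 = 0
n=70: ⌈(71·65+90)/172⌉ − ⌈(70·65+90)/172⌉ = ⌈4705/172⌉ − ⌈4640/172⌉ = 28 − 27 = 1
n=71: ⌈(72·65+90)/172⌉ − ⌈(71·65+90)/172⌉ = ⌈4770/172⌉ − ⌈4705/172⌉ = 28 − 28 = 0
n=72: ⌈(73·65+90)/172⌉ − ⌈(72·65+90)/172⌉ = ⌈4835/172⌉ − ⌈4770/172⌉ = 29 − 28 = 1
n=73: ⌈(74·65+90)/172⌉ − ⌈(73·65+90)/172⌉ = ⌈4900/172⌉ − ⌈4835/172⌉ = 29 − 29 = 0
n=74: ⌈(75·65+90)/172⌉ − ⌈(74·65+90)/172⌉ = ⌈4965/172⌉ − ⌈4900/172⌉ = 29 − 29 = 0
n=75: ⌈(76·65+90)/172⌉ − ⌈(75·65+90)/172⌉ = ⌈5030/172⌉ − ⌈4965/172⌉ = 30 − 29 = 1
n=76: ⌈(77·65+90)/172⌉ − ⌈(76·65+90)/172⌉ = ⌈5095/172⌉ − ⌈5030/172⌉ = 30 − 30 = 0
n=77: ⌈(78·65+90)/172⌉ − ⌈(77·65+90)/172⌉ = ⌈5160/172⌉ − ⌈5095/172⌉ = 30 − 30 = 0
n=78: ⌈(79·65+90)/172⌉ − ⌈(78·65+90)/172⌉ = ⌈5225/172⌉ − ⌈5160/172⌉ = 31 − 30 = 1
n=79: ⌈(80·65+90)/172⌉ − ⌈(79·65+90)/172⌉ = ⌈5290/172⌉ − ⌈5225/172⌉ = 31 − 31 = 0
n=80: ⌈(81·65+90)/172⌉ − ⌈(80·65+90)/172⌉ = ⌈5355/172⌉ − ⌈5290/172⌉ = 32 − 31 = 1
n=81: ⌈(82·65+90)/172⌉ − ⌈(81·65+90)/172⌉ = ⌈5420/172⌉ − ⌈5355/172⌉ = 32 − 32 = 0
n=82: ⌈(83·65+90)/172⌉ − ⌈(82·65+90)/172⌉ = ⌈5485/172⌉ − ⌈5420/172⌉ = 32 − 32 = 0
n=83: ⌈(84·65+90)/172⌉ − ⌈(83·65+90)/172⌉ = ⌈5550/172⌉ − ⌈5485/172⌉ = 33 − 32 = 1
n=84: ⌈(85·65+90)/172⌉ − ⌈(84·65+90)/172⌉ = ⌈5615/172⌉ − ⌈5550/172⌉ = 33 − 33 = 0
n=85: ⌈(86·65+90)/172⌉ − ⌈(85·65+90)/172⌉ = ⌈5680/172⌉ − ⌈5615/172⌉ = 34 − 33 = 1
n=86: ⌈(87·65+90)/172⌉ − ⌈(86·65+90)/172⌉ = ⌈5745/172⌉ − ⌈5680/172⌉ = 34 − 34 = 0
n=87: ⌈(88·65+90)/172⌉ − ⌈(87·65+90)/172⌉ = ⌈5810/172⌉ − ⌈5745/172⌉ = 34 − 34 = 0
n=88: ⌈(89·65+90)/172⌉ − ⌈(88·65+90)/172⌉ = ⌈5875/172⌉ − ⌈5810/172⌉ = 35 − 34 = 1
n=89: ⌈(90·65+90)/172⌉ − ⌈(89·65+90)/172⌉ = ⌈5940/172⌉ − ⌈5875/172⌉ = 35 − 35 = 0
n=90: ⌈(91·65+90)/172⌉ − ⌈(90·65+90)/172⌉ = ⌈6005/172⌉ − ⌈5940/172⌉ = 35 − 35 = 0


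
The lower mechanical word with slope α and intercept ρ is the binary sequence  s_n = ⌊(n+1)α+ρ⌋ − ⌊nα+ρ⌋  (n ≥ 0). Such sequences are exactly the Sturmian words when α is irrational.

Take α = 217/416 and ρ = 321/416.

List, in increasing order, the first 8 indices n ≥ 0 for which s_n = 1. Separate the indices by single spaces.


0 2 4 6 8 10 11 13

n=0: ⌊538/416⌋−⌊321/416⌋ = 1−0 = 1  ← one
n=1: ⌊755/416⌋−⌊538/416⌋ = 1−1 = 0
n=2: ⌊972/416⌋−⌊755/416⌋ = 2−1 = 1  ← one
n=3: ⌊1189/416⌋−⌊972/416⌋ = 2−2 = 0
n=4: ⌊1406/416⌋−⌊1189/416⌋ = 3−2 = 1  ← one
n=5: ⌊1623/416⌋−⌊1406/416⌋ = 3−3 = 0
n=6: ⌊1840/416⌋−⌊1623/416⌋ = 4−3 = 1  ← one
n=7: ⌊2057/416⌋−⌊1840/416⌋ = 4−4 = 0
n=8: ⌊2274/416⌋−⌊2057/416⌋ = 5−4 = 1  ← one
n=9: ⌊2491/416⌋−⌊2274/416⌋ = 5−5 = 0
n=10: ⌊2708/416⌋−⌊2491/416⌋ = 6−5 = 1  ← one
n=11: ⌊2925/416⌋−⌊2708/416⌋ = 7−6 = 1  ← one
n=12: ⌊3142/416⌋−⌊2925/416⌋ = 7−7 = 0
n=13: ⌊3359/416⌋−⌊3142/416⌋ = 8−7 = 1  ← one
positions of the first 8 ones: 0 2 4 6 8 10 11 13


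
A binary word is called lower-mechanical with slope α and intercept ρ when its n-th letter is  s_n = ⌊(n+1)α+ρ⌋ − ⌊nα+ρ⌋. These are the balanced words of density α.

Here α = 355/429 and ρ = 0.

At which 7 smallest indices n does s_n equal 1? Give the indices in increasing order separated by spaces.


1 2 3 4 6 7 8

n=0: ⌊355/429⌋−⌊0/429⌋ = 0−0 = 0
n=1: ⌊710/429⌋−⌊355/429⌋ = 1−0 = 1  ← one
n=2: ⌊1065/429⌋−⌊710/429⌋ = 2−1 = 1  ← one
n=3: ⌊1420/429⌋−⌊1065/429⌋ = 3−2 = 1  ← one
n=4: ⌊1775/429⌋−⌊1420/429⌋ = 4−3 = 1  ← one
n=5: ⌊2130/429⌋−⌊1775/429⌋ = 4−4 = 0
n=6: ⌊2485/429⌋−⌊2130/429⌋ = 5−4 = 1  ← one
n=7: ⌊2840/429⌋−⌊2485/429⌋ = 6−5 = 1  ← one
n=8: ⌊3195/429⌋−⌊2840/429⌋ = 7−6 = 1  ← one
positions of the first 7 ones: 1 2 3 4 6 7 8


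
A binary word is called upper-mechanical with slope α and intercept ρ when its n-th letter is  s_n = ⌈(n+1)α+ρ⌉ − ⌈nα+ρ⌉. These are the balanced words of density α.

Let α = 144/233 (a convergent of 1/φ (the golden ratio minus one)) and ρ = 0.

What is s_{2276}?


(n+1)α + ρ = (2277·144) / 233 = 327888/233
nα + ρ     = (2276·144) / 233 = 327744/233
⌈327888/233⌉ = 1408,  ⌈327744/233⌉ = 1407
s_{2276} = 1408 − 1407 = 1

1


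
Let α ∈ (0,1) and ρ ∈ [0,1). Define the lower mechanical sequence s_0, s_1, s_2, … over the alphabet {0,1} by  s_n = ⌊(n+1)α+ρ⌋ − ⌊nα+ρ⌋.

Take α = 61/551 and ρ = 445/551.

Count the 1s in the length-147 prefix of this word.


#1s = Σ_{n=0}^{146} s_n = Σ_{n=0}^{146} (⌊(n+1)α+ρ⌋ − ⌊nα+ρ⌋)
the sum telescopes: every ⌊nα+ρ⌋ with 0 < n < 147 appears once with + and once with −, leaving ⌊147α+ρ⌋ − ⌊0·α+ρ⌋
147α + ρ = (147·61 + 445) / 551 = 9412/551
ρ = 445/551
⌊9412/551⌋ = 17,  ⌊445/551⌋ = 0
#1s = 17 − 0 = 17

17


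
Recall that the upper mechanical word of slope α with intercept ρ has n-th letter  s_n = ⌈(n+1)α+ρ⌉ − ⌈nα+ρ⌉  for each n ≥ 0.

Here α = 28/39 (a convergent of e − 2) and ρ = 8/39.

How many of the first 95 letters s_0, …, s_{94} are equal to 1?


68

#1s = Σ_{n=0}^{94} s_n = Σ_{n=0}^{94} (⌈(n+1)α+ρ⌉ − ⌈nα+ρ⌉)
the sum telescopes: every ⌈nα+ρ⌉ with 0 < n < 95 appears once with + and once with −, leaving ⌈95α+ρ⌉ − ⌈0·α+ρ⌉
95α + ρ = (95·28 + 8) / 39 = 2668/39
ρ = 8/39
⌈2668/39⌉ = 69,  ⌈8/39⌉ = 1
#1s = 69 − 1 = 68


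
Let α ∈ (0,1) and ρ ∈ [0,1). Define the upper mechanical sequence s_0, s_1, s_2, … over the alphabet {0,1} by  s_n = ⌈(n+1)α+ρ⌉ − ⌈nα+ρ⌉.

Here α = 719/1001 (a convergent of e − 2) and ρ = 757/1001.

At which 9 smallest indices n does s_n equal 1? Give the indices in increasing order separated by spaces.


n=0: ⌈1476/1001⌉−⌈757/1001⌉ = 2−1 = 1  ← one
n=1: ⌈2195/1001⌉−⌈1476/1001⌉ = 3−2 = 1  ← one
n=2: ⌈2914/1001⌉−⌈2195/1001⌉ = 3−3 = 0
n=3: ⌈3633/1001⌉−⌈2914/1001⌉ = 4−3 = 1  ← one
n=4: ⌈4352/1001⌉−⌈3633/1001⌉ = 5−4 = 1  ← one
n=5: ⌈5071/1001⌉−⌈4352/1001⌉ = 6−5 = 1  ← one
n=6: ⌈5790/1001⌉−⌈5071/1001⌉ = 6−6 = 0
n=7: ⌈6509/1001⌉−⌈5790/1001⌉ = 7−6 = 1  ← one
n=8: ⌈7228/1001⌉−⌈6509/1001⌉ = 8−7 = 1  ← one
n=9: ⌈7947/1001⌉−⌈7228/1001⌉ = 8−8 = 0
n=10: ⌈8666/1001⌉−⌈7947/1001⌉ = 9−8 = 1  ← one
n=11: ⌈9385/1001⌉−⌈8666/1001⌉ = 10−9 = 1  ← one
positions of the first 9 ones: 0 1 3 4 5 7 8 10 11

0 1 3 4 5 7 8 10 11


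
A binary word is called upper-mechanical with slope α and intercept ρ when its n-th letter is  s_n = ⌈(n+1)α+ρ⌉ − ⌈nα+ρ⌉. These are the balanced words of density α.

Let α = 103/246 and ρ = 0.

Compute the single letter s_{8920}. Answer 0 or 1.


(n+1)α + ρ = (8921·103) / 246 = 918863/246
nα + ρ     = (8920·103) / 246 = 918760/246
⌈918863/246⌉ = 3736,  ⌈918760/246⌉ = 3735
s_{8920} = 3736 − 3735 = 1

1


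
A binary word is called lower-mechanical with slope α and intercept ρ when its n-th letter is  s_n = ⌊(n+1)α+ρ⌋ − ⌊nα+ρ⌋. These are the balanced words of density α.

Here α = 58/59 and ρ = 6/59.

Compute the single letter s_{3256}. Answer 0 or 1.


(n+1)α + ρ = (3257·58 + 6) / 59 = 188912/59
nα + ρ     = (3256·58 + 6) / 59 = 188854/59
⌊188912/59⌋ = 3201,  ⌊188854/59⌋ = 3200
s_{3256} = 3201 − 3200 = 1

1


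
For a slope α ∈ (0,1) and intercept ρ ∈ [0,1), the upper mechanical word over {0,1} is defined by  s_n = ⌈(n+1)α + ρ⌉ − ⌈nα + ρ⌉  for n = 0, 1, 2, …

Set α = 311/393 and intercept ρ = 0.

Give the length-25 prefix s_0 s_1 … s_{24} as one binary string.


1111011110111101111011101

n=0: ⌈(1·311)/393⌉ − ⌈(0·311)/393⌉ = ⌈311/393⌉ − ⌈0/393⌉ = 1 − 0 = 1
n=1: ⌈(2·311)/393⌉ − ⌈(1·311)/393⌉ = ⌈622/393⌉ − ⌈311/393⌉ = 2 − 1 = 1
n=2: ⌈(3·311)/393⌉ − ⌈(2·311)/393⌉ = ⌈933/393⌉ − ⌈622/393⌉ = 3 − 2 = 1
n=3: ⌈(4·311)/393⌉ − ⌈(3·311)/393⌉ = ⌈1244/393⌉ − ⌈933/393⌉ = 4 − 3 = 1
n=4: ⌈(5·311)/393⌉ − ⌈(4·311)/393⌉ = ⌈1555/393⌉ − ⌈1244/393⌉ = 4 − 4 = 0
n=5: ⌈(6·311)/393⌉ − ⌈(5·311)/393⌉ = ⌈1866/393⌉ − ⌈1555/393⌉ = 5 − 4 = 1
n=6: ⌈(7·311)/393⌉ − ⌈(6·311)/393⌉ = ⌈2177/393⌉ − ⌈1866/393⌉ = 6 − 5 = 1
n=7: ⌈(8·311)/393⌉ − ⌈(7·311)/393⌉ = ⌈2488/393⌉ − ⌈2177/393⌉ = 7 − 6 = 1
n=8: ⌈(9·311)/393⌉ − ⌈(8·311)/393⌉ = ⌈2799/393⌉ − ⌈2488/393⌉ = 8 − 7 = 1
n=9: ⌈(10·311)/393⌉ − ⌈(9·311)/393⌉ = ⌈3110/393⌉ − ⌈2799/393⌉ = 8 − 8 = 0
n=10: ⌈(11·311)/393⌉ − ⌈(10·311)/393⌉ = ⌈3421/393⌉ − ⌈3110/393⌉ = 9 − 8 = 1
n=11: ⌈(12·311)/393⌉ − ⌈(11·311)/393⌉ = ⌈3732/393⌉ − ⌈3421/393⌉ = 10 − 9 = 1
n=12: ⌈(13·311)/393⌉ − ⌈(12·311)/393⌉ = ⌈4043/393⌉ − ⌈3732/393⌉ = 11 − 10 = 1
n=13: ⌈(14·311)/393⌉ − ⌈(13·311)/393⌉ = ⌈4354/393⌉ − ⌈4043/393⌉ = 12 − 11 = 1
n=14: ⌈(15·311)/393⌉ − ⌈(14·311)/393⌉ = ⌈4665/393⌉ − ⌈4354/393⌉ = 12 − 12 = 0
n=15: ⌈(16·311)/393⌉ − ⌈(15·311)/393⌉ = ⌈4976/393⌉ − ⌈4665/393⌉ = 13 − 12 = 1
n=16: ⌈(17·311)/393⌉ − ⌈(16·311)/393⌉ = ⌈5287/393⌉ − ⌈4976/393⌉ = 14 − 13 = 1
n=17: ⌈(18·311)/393⌉ − ⌈(17·311)/393⌉ = ⌈5598/393⌉ − ⌈5287/393⌉ = 15 − 14 = 1
n=18: ⌈(19·311)/393⌉ − ⌈(18·311)/393⌉ = ⌈5909/393⌉ − ⌈5598/393⌉ = 16 − 15 = 1
n=19: ⌈(20·311)/393⌉ − ⌈(19·311)/393⌉ = ⌈6220/393⌉ − ⌈5909/393⌉ = 16 − 16 = 0
n=20: ⌈(21·311)/393⌉ − ⌈(20·311)/393⌉ = ⌈6531/393⌉ − ⌈6220/393⌉ = 17 − 16 = 1
n=21: ⌈(22·311)/393⌉ − ⌈(21·311)/393⌉ = ⌈6842/393⌉ − ⌈6531/393⌉ = 18 − 17 = 1
n=22: ⌈(23·311)/393⌉ − ⌈(22·311)/393⌉ = ⌈7153/393⌉ − ⌈6842/393⌉ = 19 − 18 = 1
n=23: ⌈(24·311)/393⌉ − ⌈(23·311)/393⌉ = ⌈7464/393⌉ − ⌈7153/393⌉ = 19 − 19 = 0
n=24: ⌈(25·311)/393⌉ − ⌈(24·311)/393⌉ = ⌈7775/393⌉ − ⌈7464/393⌉ = 20 − 19 = 1


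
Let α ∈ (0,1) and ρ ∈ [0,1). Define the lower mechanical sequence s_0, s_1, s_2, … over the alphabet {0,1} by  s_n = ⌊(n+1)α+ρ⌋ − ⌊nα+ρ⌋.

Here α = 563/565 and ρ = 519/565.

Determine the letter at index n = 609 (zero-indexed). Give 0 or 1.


(n+1)α + ρ = (610·563 + 519) / 565 = 343949/565
nα + ρ     = (609·563 + 519) / 565 = 343386/565
⌊343949/565⌋ = 608,  ⌊343386/565⌋ = 607
s_{609} = 608 − 607 = 1

1


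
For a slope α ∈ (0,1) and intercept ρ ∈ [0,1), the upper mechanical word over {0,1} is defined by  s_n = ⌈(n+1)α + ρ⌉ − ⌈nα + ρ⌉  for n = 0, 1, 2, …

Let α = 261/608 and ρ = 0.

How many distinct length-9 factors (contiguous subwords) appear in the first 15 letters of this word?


7

t_n = ⌈(n·261)/608⌉ for n = 0 … 15:
  n=0…9: ⌈0/608⌉=0 ⌈261/608⌉=1 ⌈522/608⌉=1 ⌈783/608⌉=2 ⌈1044/608⌉=2 ⌈1305/608⌉=3 ⌈1566/608⌉=3 ⌈1827/608⌉=4 ⌈2088/608⌉=4 ⌈2349/608⌉=4
  n=10…15: ⌈2610/608⌉=5 ⌈2871/608⌉=5 ⌈3132/608⌉=6 ⌈3393/608⌉=6 ⌈3654/608⌉=7 ⌈3915/608⌉=7
s_n = t_(n+1) − t_n for n = 0 … 14 gives
prefix = 101010100101010
slide a length-9 window over [0..8] … [6..14] (7 windows); first occurrence of each distinct factor:
  [  0..  8] 101010100
  [  1..  9] 010101001
  [  2.. 10] 101010010
  [  3.. 11] 010100101
  [  4.. 12] 101001010
  [  5.. 13] 010010101
  [  6.. 14] 100101010
distinct factors: {010010101, 010100101, 010101001, 100101010, 101001010, 101010010, 101010100}
count = 7  (Sturmian bound for length 9 is 10)


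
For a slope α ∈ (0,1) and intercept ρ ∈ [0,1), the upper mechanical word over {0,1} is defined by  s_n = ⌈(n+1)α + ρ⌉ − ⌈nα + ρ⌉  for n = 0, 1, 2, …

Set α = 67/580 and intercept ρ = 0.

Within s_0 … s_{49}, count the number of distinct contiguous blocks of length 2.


3

t_n = ⌈(n·67)/580⌉ for n = 0 … 50:
  n=0…9: ⌈0/580⌉=0 ⌈67/580⌉=1 ⌈134/580⌉=1 ⌈201/580⌉=1 ⌈268/580⌉=1 ⌈335/580⌉=1 ⌈402/580⌉=1 ⌈469/580⌉=1 ⌈536/580⌉=1 ⌈603/580⌉=2
  n=10…19: ⌈670/580⌉=2 ⌈737/580⌉=2 ⌈804/580⌉=2 ⌈871/580⌉=2 ⌈938/580⌉=2 ⌈1005/580⌉=2 ⌈1072/580⌉=2 ⌈1139/580⌉=2 ⌈1206/580⌉=3 ⌈1273/580⌉=3
  n=20…29: ⌈1340/580⌉=3 ⌈1407/580⌉=3 ⌈1474/580⌉=3 ⌈1541/580⌉=3 ⌈1608/580⌉=3 ⌈1675/580⌉=3 ⌈1742/580⌉=4 ⌈1809/580⌉=4 ⌈1876/580⌉=4 ⌈1943/580⌉=4
  n=30…39: ⌈2010/580⌉=4 ⌈2077/580⌉=4 ⌈2144/580⌉=4 ⌈2211/580⌉=4 ⌈2278/580⌉=4 ⌈2345/580⌉=5 ⌈2412/580⌉=5 ⌈2479/580⌉=5 ⌈2546/580⌉=5 ⌈2613/580⌉=5
  n=40…49: ⌈2680/580⌉=5 ⌈2747/580⌉=5 ⌈2814/580⌉=5 ⌈2881/580⌉=5 ⌈2948/580⌉=6 ⌈3015/580⌉=6 ⌈3082/580⌉=6 ⌈3149/580⌉=6 ⌈3216/580⌉=6 ⌈3283/580⌉=6
  n=50: ⌈3350/580⌉=6
s_n = t_(n+1) − t_n for n = 0 … 49 gives
prefix = 10000000100000000100000001000000001000000001000000
slide a length-2 window over [0..1] … [48..49] (49 windows); first occurrence of each distinct factor:
  [  0..  1] 10
  [  1..  2] 00
  [  7..  8] 01
  (the other 46 windows repeat one of these)
distinct factors: {00, 01, 10}
count = 3  (Sturmian bound for length 2 is 3)


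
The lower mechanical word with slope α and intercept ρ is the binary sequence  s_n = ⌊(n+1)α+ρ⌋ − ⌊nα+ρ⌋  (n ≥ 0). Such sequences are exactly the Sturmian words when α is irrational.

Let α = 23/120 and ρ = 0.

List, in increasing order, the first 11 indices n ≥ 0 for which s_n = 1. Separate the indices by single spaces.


5 10 15 20 26 31 36 41 46 52 57

n=0: ⌊23/120⌋−⌊0/120⌋ = 0−0 = 0
n=1: ⌊46/120⌋−⌊23/120⌋ = 0−0 = 0
n=2: ⌊69/120⌋−⌊46/120⌋ = 0−0 = 0
n=3: ⌊92/120⌋−⌊69/120⌋ = 0−0 = 0
n=4: ⌊115/120⌋−⌊92/120⌋ = 0−0 = 0
n=5: ⌊138/120⌋−⌊115/120⌋ = 1−0 = 1  ← one
n=6: ⌊161/120⌋−⌊138/120⌋ = 1−1 = 0
n=7: ⌊184/120⌋−⌊161/120⌋ = 1−1 = 0
n=8: ⌊207/120⌋−⌊184/120⌋ = 1−1 = 0
n=9: ⌊230/120⌋−⌊207/120⌋ = 1−1 = 0
n=10: ⌊253/120⌋−⌊230/120⌋ = 2−1 = 1  ← one
n=11: ⌊276/120⌋−⌊253/120⌋ = 2−2 = 0
n=12: ⌊299/120⌋−⌊276/120⌋ = 2−2 = 0
n=13: ⌊322/120⌋−⌊299/120⌋ = 2−2 = 0
n=14: ⌊345/120⌋−⌊322/120⌋ = 2−2 = 0
n=15: ⌊368/120⌋−⌊345/120⌋ = 3−2 = 1  ← one
n=16: ⌊391/120⌋−⌊368/120⌋ = 3−3 = 0
n=17: ⌊414/120⌋−⌊391/120⌋ = 3−3 = 0
n=18: ⌊437/120⌋−⌊414/120⌋ = 3−3 = 0
n=19: ⌊460/120⌋−⌊437/120⌋ = 3−3 = 0
n=20: ⌊483/120⌋−⌊460/120⌋ = 4−3 = 1  ← one
n=21: ⌊506/120⌋−⌊483/120⌋ = 4−4 = 0
n=22: ⌊529/120⌋−⌊506/120⌋ = 4−4 = 0
n=23: ⌊552/120⌋−⌊529/120⌋ = 4−4 = 0
n=24: ⌊575/120⌋−⌊552/120⌋ = 4−4 = 0
n=25: ⌊598/120⌋−⌊575/120⌋ = 4−4 = 0
n=26: ⌊621/120⌋−⌊598/120⌋ = 5−4 = 1  ← one
n=27: ⌊644/120⌋−⌊621/120⌋ = 5−5 = 0
n=28: ⌊667/120⌋−⌊644/120⌋ = 5−5 = 0
n=29: ⌊690/120⌋−⌊667/120⌋ = 5−5 = 0
n=30: ⌊713/120⌋−⌊690/120⌋ = 5−5 = 0
n=31: ⌊736/120⌋−⌊713/120⌋ = 6−5 = 1  ← one
n=32: ⌊759/120⌋−⌊736/120⌋ = 6−6 = 0
n=33: ⌊782/120⌋−⌊759/120⌋ = 6−6 = 0
n=34: ⌊805/120⌋−⌊782/120⌋ = 6−6 = 0
n=35: ⌊828/120⌋−⌊805/120⌋ = 6−6 = 0
n=36: ⌊851/120⌋−⌊828/120⌋ = 7−6 = 1  ← one
n=37: ⌊874/120⌋−⌊851/120⌋ = 7−7 = 0
n=38: ⌊897/120⌋−⌊874/120⌋ = 7−7 = 0
n=39: ⌊920/120⌋−⌊897/120⌋ = 7−7 = 0
n=40: ⌊943/120⌋−⌊920/120⌋ = 7−7 = 0
n=41: ⌊966/120⌋−⌊943/120⌋ = 8−7 = 1  ← one
n=42: ⌊989/120⌋−⌊966/120⌋ = 8−8 = 0
n=43: ⌊1012/120⌋−⌊989/120⌋ = 8−8 = 0
n=44: ⌊1035/120⌋−⌊1012/120⌋ = 8−8 = 0
n=45: ⌊1058/120⌋−⌊1035/120⌋ = 8−8 = 0
n=46: ⌊1081/120⌋−⌊1058/120⌋ = 9−8 = 1  ← one
n=47: ⌊1104/120⌋−⌊1081/120⌋ = 9−9 = 0
n=48: ⌊1127/120⌋−⌊1104/120⌋ = 9−9 = 0
n=49: ⌊1150/120⌋−⌊1127/120⌋ = 9−9 = 0
n=50: ⌊1173/120⌋−⌊1150/120⌋ = 9−9 = 0
n=51: ⌊1196/120⌋−⌊1173/120⌋ = 9−9 = 0
n=52: ⌊1219/120⌋−⌊1196/120⌋ = 10−9 = 1  ← one
n=53: ⌊1242/120⌋−⌊1219/120⌋ = 10−10 = 0
n=54: ⌊1265/120⌋−⌊1242/120⌋ = 10−10 = 0
n=55: ⌊1288/120⌋−⌊1265/120⌋ = 10−10 = 0
n=56: ⌊1311/120⌋−⌊1288/120⌋ = 10−10 = 0
n=57: ⌊1334/120⌋−⌊1311/120⌋ = 11−10 = 1  ← one
positions of the first 11 ones: 5 10 15 20 26 31 36 41 46 52 57


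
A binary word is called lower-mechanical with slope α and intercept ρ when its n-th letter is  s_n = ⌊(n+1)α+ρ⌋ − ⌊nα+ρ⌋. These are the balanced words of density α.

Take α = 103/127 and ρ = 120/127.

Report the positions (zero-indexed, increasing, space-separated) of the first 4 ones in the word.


n=0: ⌊223/127⌋−⌊120/127⌋ = 1−0 = 1  ← one
n=1: ⌊326/127⌋−⌊223/127⌋ = 2−1 = 1  ← one
n=2: ⌊429/127⌋−⌊326/127⌋ = 3−2 = 1  ← one
n=3: ⌊532/127⌋−⌊429/127⌋ = 4−3 = 1  ← one
positions of the first 4 ones: 0 1 2 3

0 1 2 3


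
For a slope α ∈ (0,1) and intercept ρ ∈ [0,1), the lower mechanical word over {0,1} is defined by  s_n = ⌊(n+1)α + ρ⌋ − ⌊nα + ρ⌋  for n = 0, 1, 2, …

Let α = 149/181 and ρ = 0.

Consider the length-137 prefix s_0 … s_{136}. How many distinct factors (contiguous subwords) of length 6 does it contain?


7

t_n = ⌊(n·149)/181⌋ for n = 0 … 137:
  n=0…9: ⌊0/181⌋=0 ⌊149/181⌋=0 ⌊298/181⌋=1 ⌊447/181⌋=2 ⌊596/181⌋=3 ⌊745/181⌋=4 ⌊894/181⌋=4 ⌊1043/181⌋=5 ⌊1192/181⌋=6 ⌊1341/181⌋=7
  n=10…19: ⌊1490/181⌋=8 ⌊1639/181⌋=9 ⌊1788/181⌋=9 ⌊1937/181⌋=10 ⌊2086/181⌋=11 ⌊2235/181⌋=12 ⌊2384/181⌋=13 ⌊2533/181⌋=13 ⌊2682/181⌋=14 ⌊2831/181⌋=15
  n=20…29: ⌊2980/181⌋=16 ⌊3129/181⌋=17 ⌊3278/181⌋=18 ⌊3427/181⌋=18 ⌊3576/181⌋=19 ⌊3725/181⌋=20 ⌊3874/181⌋=21 ⌊4023/181⌋=22 ⌊4172/181⌋=23 ⌊4321/181⌋=23
  n=30…39: ⌊4470/181⌋=24 ⌊4619/181⌋=25 ⌊4768/181⌋=26 ⌊4917/181⌋=27 ⌊5066/181⌋=27 ⌊5215/181⌋=28 ⌊5364/181⌋=29 ⌊5513/181⌋=30 ⌊5662/181⌋=31 ⌊5811/181⌋=32
  n=40…49: ⌊5960/181⌋=32 ⌊6109/181⌋=33 ⌊6258/181⌋=34 ⌊6407/181⌋=35 ⌊6556/181⌋=36 ⌊6705/181⌋=37 ⌊6854/181⌋=37 ⌊7003/181⌋=38 ⌊7152/181⌋=39 ⌊7301/181⌋=40
  n=50…59: ⌊7450/181⌋=41 ⌊7599/181⌋=41 ⌊7748/181⌋=42 ⌊7897/181⌋=43 ⌊8046/181⌋=44 ⌊8195/181⌋=45 ⌊8344/181⌋=46 ⌊8493/181⌋=46 ⌊8642/181⌋=47 ⌊8791/181⌋=48
  n=60…69: ⌊8940/181⌋=49 ⌊9089/181⌋=50 ⌊9238/181⌋=51 ⌊9387/181⌋=51 ⌊9536/181⌋=52 ⌊9685/181⌋=53 ⌊9834/181⌋=54 ⌊9983/181⌋=55 ⌊10132/181⌋=55 ⌊10281/181⌋=56
  n=70…79: ⌊10430/181⌋=57 ⌊10579/181⌋=58 ⌊10728/181⌋=59 ⌊10877/181⌋=60 ⌊11026/181⌋=60 ⌊11175/181⌋=61 ⌊11324/181⌋=62 ⌊11473/181⌋=63 ⌊11622/181⌋=64 ⌊11771/181⌋=65
  n=80…89: ⌊11920/181⌋=65 ⌊12069/181⌋=66 ⌊12218/181⌋=67 ⌊12367/181⌋=68 ⌊12516/181⌋=69 ⌊12665/181⌋=69 ⌊12814/181⌋=70 ⌊12963/181⌋=71 ⌊13112/181⌋=72 ⌊13261/181⌋=73
  n=90…99: ⌊13410/181⌋=74 ⌊13559/181⌋=74 ⌊13708/181⌋=75 ⌊13857/181⌋=76 ⌊14006/181⌋=77 ⌊14155/181⌋=78 ⌊14304/181⌋=79 ⌊14453/181⌋=79 ⌊14602/181⌋=80 ⌊14751/181⌋=81
  n=100…109: ⌊14900/181⌋=82 ⌊15049/181⌋=83 ⌊15198/181⌋=83 ⌊15347/181⌋=84 ⌊15496/181⌋=85 ⌊15645/181⌋=86 ⌊15794/181⌋=87 ⌊15943/181⌋=88 ⌊16092/181⌋=88 ⌊16241/181⌋=89
  n=110…119: ⌊16390/181⌋=90 ⌊16539/181⌋=91 ⌊16688/181⌋=92 ⌊16837/181⌋=93 ⌊16986/181⌋=93 ⌊17135/181⌋=94 ⌊17284/181⌋=95 ⌊17433/181⌋=96 ⌊17582/181⌋=97 ⌊17731/181⌋=97
  n=120…129: ⌊17880/181⌋=98 ⌊18029/181⌋=99 ⌊18178/181⌋=100 ⌊18327/181⌋=101 ⌊18476/181⌋=102 ⌊18625/181⌋=102 ⌊18774/181⌋=103 ⌊18923/181⌋=104 ⌊19072/181⌋=105 ⌊19221/181⌋=106
  n=130…137: ⌊19370/181⌋=107 ⌊19519/181⌋=107 ⌊19668/181⌋=108 ⌊19817/181⌋=109 ⌊19966/181⌋=110 ⌊20115/181⌋=111 ⌊20264/181⌋=111 ⌊20413/181⌋=112
s_n = t_(n+1) − t_n for n = 0 … 136 gives
prefix = 01111011111011110111110111110111101111101111101111011111011111011110111110111110111101111101111101111011111011111011110111110111110111101
slide a length-6 window over [0..5] … [131..136] (132 windows); first occurrence of each distinct factor:
  [  0..  5] 011110
  [  1..  6] 111101
  [  2..  7] 111011
  [  3..  8] 110111
  [  4..  9] 101111
  [  5.. 10] 011111
  [  6.. 11] 111110
  (the other 125 windows repeat one of these)
distinct factors: {011110, 011111, 101111, 110111, 111011, 111101, 111110}
count = 7  (Sturmian bound for length 6 is 7)


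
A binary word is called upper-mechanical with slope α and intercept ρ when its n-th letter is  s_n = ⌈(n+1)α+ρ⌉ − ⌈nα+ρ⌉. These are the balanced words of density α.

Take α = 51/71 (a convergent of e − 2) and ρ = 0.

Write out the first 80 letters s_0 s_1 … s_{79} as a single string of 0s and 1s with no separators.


11101110110111011011101101110110111011101101110110111011011101101110110111011101

n=0: ⌈(1·51)/71⌉ − ⌈(0·51)/71⌉ = ⌈51/71⌉ − ⌈0/71⌉ = 1 − 0 = 1
n=1: ⌈(2·51)/71⌉ − ⌈(1·51)/71⌉ = ⌈102/71⌉ − ⌈51/71⌉ = 2 − 1 = 1
n=2: ⌈(3·51)/71⌉ − ⌈(2·51)/71⌉ = ⌈153/71⌉ − ⌈102/71⌉ = 3 − 2 = 1
n=3: ⌈(4·51)/71⌉ − ⌈(3·51)/71⌉ = ⌈204/71⌉ − ⌈153/71⌉ = 3 − 3 = 0
n=4: ⌈(5·51)/71⌉ − ⌈(4·51)/71⌉ = ⌈255/71⌉ − ⌈204/71⌉ = 4 − 3 = 1
n=5: ⌈(6·51)/71⌉ − ⌈(5·51)/71⌉ = ⌈306/71⌉ − ⌈255/71⌉ = 5 − 4 = 1
n=6: ⌈(7·51)/71⌉ − ⌈(6·51)/71⌉ = ⌈357/71⌉ − ⌈306/71⌉ = 6 − 5 = 1
n=7: ⌈(8·51)/71⌉ − ⌈(7·51)/71⌉ = ⌈408/71⌉ − ⌈357/71⌉ = 6 − 6 = 0
n=8: ⌈(9·51)/71⌉ − ⌈(8·51)/71⌉ = ⌈459/71⌉ − ⌈408/71⌉ = 7 − 6 = 1
n=9: ⌈(10·51)/71⌉ − ⌈(9·51)/71⌉ = ⌈510/71⌉ − ⌈459/71⌉ = 8 − 7 = 1
n=10: ⌈(11·51)/71⌉ − ⌈(10·51)/71⌉ = ⌈561/71⌉ − ⌈510/71⌉ = 8 − 8 = 0
n=11: ⌈(12·51)/71⌉ − ⌈(11·51)/71⌉ = ⌈612/71⌉ − ⌈561/71⌉ = 9 − 8 = 1
n=12: ⌈(13·51)/71⌉ − ⌈(12·51)/71⌉ = ⌈663/71⌉ − ⌈612/71⌉ = 10 − 9 = 1
n=13: ⌈(14·51)/71⌉ − ⌈(13·51)/71⌉ = ⌈714/71⌉ − ⌈663/71⌉ = 11 − 10 = 1
n=14: ⌈(15·51)/71⌉ − ⌈(14·51)/71⌉ = ⌈765/71⌉ − ⌈714/71⌉ = 11 − 11 = 0
n=15: ⌈(16·51)/71⌉ − ⌈(15·51)/71⌉ = ⌈816/71⌉ − ⌈765/71⌉ = 12 − 11 = 1
n=16: ⌈(17·51)/71⌉ − ⌈(16·51)/71⌉ = ⌈867/71⌉ − ⌈816/71⌉ = 13 − 12 = 1
n=17: ⌈(18·51)/71⌉ − ⌈(17·51)/71⌉ = ⌈918/71⌉ − ⌈867/71⌉ = 13 − 13 = 0
n=18: ⌈(19·51)/71⌉ − ⌈(18·51)/71⌉ = ⌈969/71⌉ − ⌈918/71⌉ = 14 − 13 = 1
n=19: ⌈(20·51)/71⌉ − ⌈(19·51)/71⌉ = ⌈1020/71⌉ − ⌈969/71⌉ = 15 − 14 = 1
n=20: ⌈(21·51)/71⌉ − ⌈(20·51)/71⌉ = ⌈1071/71⌉ − ⌈1020/71⌉ = 16 − 15 = 1
n=21: ⌈(22·51)/71⌉ − ⌈(21·51)/71⌉ = ⌈1122/71⌉ − ⌈1071/71⌉ = 16 − 16 = 0
n=22: ⌈(23·51)/71⌉ − ⌈(22·51)/71⌉ = ⌈1173/71⌉ − ⌈1122/71⌉ = 17 − 16 = 1
n=23: ⌈(24·51)/71⌉ − ⌈(23·51)/71⌉ = ⌈1224/71⌉ − ⌈1173/71⌉ = 18 − 17 = 1
n=24: ⌈(25·51)/71⌉ − ⌈(24·51)/71⌉ = ⌈1275/71⌉ − ⌈1224/71⌉ = 18 − 18 = 0
n=25: ⌈(26·51)/71⌉ − ⌈(25·51)/71⌉ = ⌈1326/71⌉ − ⌈1275/71⌉ = 19 − 18 = 1
n=26: ⌈(27·51)/71⌉ − ⌈(26·51)/71⌉ = ⌈1377/71⌉ − ⌈1326/71⌉ = 20 − 19 = 1
n=27: ⌈(28·51)/71⌉ − ⌈(27·51)/71⌉ = ⌈1428/71⌉ − ⌈1377/71⌉ = 21 − 20 = 1
n=28: ⌈(29·51)/71⌉ − ⌈(28·51)/71⌉ = ⌈1479/71⌉ − ⌈1428/71⌉ = 21 − 21 = 0
n=29: ⌈(30·51)/71⌉ − ⌈(29·51)/71⌉ = ⌈1530/71⌉ − ⌈1479/71⌉ = 22 − 21 = 1
n=30: ⌈(31·51)/71⌉ − ⌈(30·51)/71⌉ = ⌈1581/71⌉ − ⌈1530/71⌉ = 23 − 22 = 1
n=31: ⌈(32·51)/71⌉ − ⌈(31·51)/71⌉ = ⌈1632/71⌉ − ⌈1581/71⌉ = 23 − 23 = 0
n=32: ⌈(33·51)/71⌉ − ⌈(32·51)/71⌉ = ⌈1683/71⌉ − ⌈1632/71⌉ = 24 − 23 = 1
n=33: ⌈(34·51)/71⌉ − ⌈(33·51)/71⌉ = ⌈1734/71⌉ − ⌈1683/71⌉ = 25 − 24 = 1
n=34: ⌈(35·51)/71⌉ − ⌈(34·51)/71⌉ = ⌈1785/71⌉ − ⌈1734/71⌉ = 26 − 25 = 1
n=35: ⌈(36·51)/71⌉ − ⌈(35·51)/71⌉ = ⌈1836/71⌉ − ⌈1785/71⌉ = 26 − 26 = 0
n=36: ⌈(37·51)/71⌉ − ⌈(36·51)/71⌉ = ⌈1887/71⌉ − ⌈1836/71⌉ = 27 − 26 = 1
n=37: ⌈(38·51)/71⌉ − ⌈(37·51)/71⌉ = ⌈1938/71⌉ − ⌈1887/71⌉ = 28 − 27 = 1
n=38: ⌈(39·51)/71⌉ − ⌈(38·51)/71⌉ = ⌈1989/71⌉ − ⌈1938/71⌉ = 29 − 28 = 1
n=39: ⌈(40·51)/71⌉ − ⌈(39·51)/71⌉ = ⌈2040/71⌉ − ⌈1989/71⌉ = 29 − 29 = 0
n=40: ⌈(41·51)/71⌉ − ⌈(40·51)/71⌉ = ⌈2091/71⌉ − ⌈2040/71⌉ = 30 − 29 = 1
n=41: ⌈(42·51)/71⌉ − ⌈(41·51)/71⌉ = ⌈2142/71⌉ − ⌈2091/71⌉ = 31 − 30 = 1
n=42: ⌈(43·51)/71⌉ − ⌈(42·51)/71⌉ = ⌈2193/71⌉ − ⌈2142/71⌉ = 31 − 31 = 0
n=43: ⌈(44·51)/71⌉ − ⌈(43·51)/71⌉ = ⌈2244/71⌉ − ⌈2193/71⌉ = 32 − 31 = 1
n=44: ⌈(45·51)/71⌉ − ⌈(44·51)/71⌉ = ⌈2295/71⌉ − ⌈2244/71⌉ = 33 − 32 = 1
n=45: ⌈(46·51)/71⌉ − ⌈(45·51)/71⌉ = ⌈2346/71⌉ − ⌈2295/71⌉ = 34 − 33 = 1
n=46: ⌈(47·51)/71⌉ − ⌈(46·51)/71⌉ = ⌈2397/71⌉ − ⌈2346/71⌉ = 34 − 34 = 0
n=47: ⌈(48·51)/71⌉ − ⌈(47·51)/71⌉ = ⌈2448/71⌉ − ⌈2397/71⌉ = 35 − 34 = 1
n=48: ⌈(49·51)/71⌉ − ⌈(48·51)/71⌉ = ⌈2499/71⌉ − ⌈2448/71⌉ = 36 − 35 = 1
n=49: ⌈(50·51)/71⌉ − ⌈(49·51)/71⌉ = ⌈2550/71⌉ − ⌈2499/71⌉ = 36 − 36 = 0
n=50: ⌈(51·51)/71⌉ − ⌈(50·51)/71⌉ = ⌈2601/71⌉ − ⌈2550/71⌉ = 37 − 36 = 1
n=51: ⌈(52·51)/71⌉ − ⌈(51·51)/71⌉ = ⌈2652/71⌉ − ⌈2601/71⌉ = 38 − 37 = 1
n=52: ⌈(53·51)/71⌉ − ⌈(52·51)/71⌉ = ⌈2703/71⌉ − ⌈2652/71⌉ = 39 − 38 = 1
n=53: ⌈(54·51)/71⌉ − ⌈(53·51)/71⌉ = ⌈2754/71⌉ − ⌈2703/71⌉ = 39 − 39 = 0
n=54: ⌈(55·51)/71⌉ − ⌈(54·51)/71⌉ = ⌈2805/71⌉ − ⌈2754/71⌉ = 40 − 39 = 1
n=55: ⌈(56·51)/71⌉ − ⌈(55·51)/71⌉ = ⌈2856/71⌉ − ⌈2805/71⌉ = 41 − 40 = 1
n=56: ⌈(57·51)/71⌉ − ⌈(56·51)/71⌉ = ⌈2907/71⌉ − ⌈2856/71⌉ = 41 − 41 = 0
n=57: ⌈(58·51)/71⌉ − ⌈(57·51)/71⌉ = ⌈2958/71⌉ − ⌈2907/71⌉ = 42 − 41 = 1
n=58: ⌈(59·51)/71⌉ − ⌈(58·51)/71⌉ = ⌈3009/71⌉ − ⌈2958/71⌉ = 43 − 42 = 1
n=59: ⌈(60·51)/71⌉ − ⌈(59·51)/71⌉ = ⌈3060/71⌉ − ⌈3009/71⌉ = 44 − 43 = 1
n=60: ⌈(61·51)/71⌉ − ⌈(60·51)/71⌉ = ⌈3111/71⌉ − ⌈3060/71⌉ = 44 − 44 = 0
n=61: ⌈(62·51)/71⌉ − ⌈(61·51)/71⌉ = ⌈3162/71⌉ − ⌈3111/71⌉ = 45 − 44 = 1
n=62: ⌈(63·51)/71⌉ − ⌈(62·51)/71⌉ = ⌈3213/71⌉ − ⌈3162/71⌉ = 46 − 45 = 1
n=63: ⌈(64·51)/71⌉ − ⌈(63·51)/71⌉ = ⌈3264/71⌉ − ⌈3213/71⌉ = 46 − 46 = 0
n=64: ⌈(65·51)/71⌉ − ⌈(64·51)/71⌉ = ⌈3315/71⌉ − ⌈3264/71⌉ = 47 − 46 = 1
n=65: ⌈(66·51)/71⌉ − ⌈(65·51)/71⌉ = ⌈3366/71⌉ − ⌈3315/71⌉ = 48 − 47 = 1
n=66: ⌈(67·51)/71⌉ − ⌈(66·51)/71⌉ = ⌈3417/71⌉ − ⌈3366/71⌉ = 49 − 48 = 1
n=67: ⌈(68·51)/71⌉ − ⌈(67·51)/71⌉ = ⌈3468/71⌉ − ⌈3417/71⌉ = 49 − 49 = 0
n=68: ⌈(69·51)/71⌉ − ⌈(68·51)/71⌉ = ⌈3519/71⌉ − ⌈3468/71⌉ = 50 − 49 = 1
n=69: ⌈(70·51)/71⌉ − ⌈(69·51)/71⌉ = ⌈3570/71⌉ − ⌈3519/71⌉ = 51 − 50 = 1
n=70: ⌈(71·51)/71⌉ − ⌈(70·51)/71⌉ = ⌈3621/71⌉ − ⌈3570/71⌉ = 51 − 51 = 0
n=71: ⌈(72·51)/71⌉ − ⌈(71·51)/71⌉ = ⌈3672/71⌉ − ⌈3621/71⌉ = 52 − 51 = 1
n=72: ⌈(73·51)/71⌉ − ⌈(72·51)/71⌉ = ⌈3723/71⌉ − ⌈3672/71⌉ = 53 − 52 = 1
n=73: ⌈(74·51)/71⌉ − ⌈(73·51)/71⌉ = ⌈3774/71⌉ − ⌈3723/71⌉ = 54 − 53 = 1
n=74: ⌈(75·51)/71⌉ − ⌈(74·51)/71⌉ = ⌈3825/71⌉ − ⌈3774/71⌉ = 54 − 54 = 0
n=75: ⌈(76·51)/71⌉ − ⌈(75·51)/71⌉ = ⌈3876/71⌉ − ⌈3825/71⌉ = 55 − 54 = 1
n=76: ⌈(77·51)/71⌉ − ⌈(76·51)/71⌉ = ⌈3927/71⌉ − ⌈3876/71⌉ = 56 − 55 = 1
n=77: ⌈(78·51)/71⌉ − ⌈(77·51)/71⌉ = ⌈3978/71⌉ − ⌈3927/71⌉ = 57 − 56 = 1
n=78: ⌈(79·51)/71⌉ − ⌈(78·51)/71⌉ = ⌈4029/71⌉ − ⌈3978/71⌉ = 57 − 57 = 0
n=79: ⌈(80·51)/71⌉ − ⌈(79·51)/71⌉ = ⌈4080/71⌉ − ⌈4029/71⌉ = 58 − 57 = 1


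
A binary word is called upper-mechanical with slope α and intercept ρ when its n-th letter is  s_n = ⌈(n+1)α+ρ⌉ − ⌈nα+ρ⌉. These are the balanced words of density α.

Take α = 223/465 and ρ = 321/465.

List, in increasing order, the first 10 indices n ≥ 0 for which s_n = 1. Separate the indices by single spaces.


0 2 4 6 8 11 13 15 17 19

n=0: ⌈544/465⌉−⌈321/465⌉ = 2−1 = 1  ← one
n=1: ⌈767/465⌉−⌈544/465⌉ = 2−2 = 0
n=2: ⌈990/465⌉−⌈767/465⌉ = 3−2 = 1  ← one
n=3: ⌈1213/465⌉−⌈990/465⌉ = 3−3 = 0
n=4: ⌈1436/465⌉−⌈1213/465⌉ = 4−3 = 1  ← one
n=5: ⌈1659/465⌉−⌈1436/465⌉ = 4−4 = 0
n=6: ⌈1882/465⌉−⌈1659/465⌉ = 5−4 = 1  ← one
n=7: ⌈2105/465⌉−⌈1882/465⌉ = 5−5 = 0
n=8: ⌈2328/465⌉−⌈2105/465⌉ = 6−5 = 1  ← one
n=9: ⌈2551/465⌉−⌈2328/465⌉ = 6−6 = 0
n=10: ⌈2774/465⌉−⌈2551/465⌉ = 6−6 = 0
n=11: ⌈2997/465⌉−⌈2774/465⌉ = 7−6 = 1  ← one
n=12: ⌈3220/465⌉−⌈2997/465⌉ = 7−7 = 0
n=13: ⌈3443/465⌉−⌈3220/465⌉ = 8−7 = 1  ← one
n=14: ⌈3666/465⌉−⌈3443/465⌉ = 8−8 = 0
n=15: ⌈3889/465⌉−⌈3666/465⌉ = 9−8 = 1  ← one
n=16: ⌈4112/465⌉−⌈3889/465⌉ = 9−9 = 0
n=17: ⌈4335/465⌉−⌈4112/465⌉ = 10−9 = 1  ← one
n=18: ⌈4558/465⌉−⌈4335/465⌉ = 10−10 = 0
n=19: ⌈4781/465⌉−⌈4558/465⌉ = 11−10 = 1  ← one
positions of the first 10 ones: 0 2 4 6 8 11 13 15 17 19


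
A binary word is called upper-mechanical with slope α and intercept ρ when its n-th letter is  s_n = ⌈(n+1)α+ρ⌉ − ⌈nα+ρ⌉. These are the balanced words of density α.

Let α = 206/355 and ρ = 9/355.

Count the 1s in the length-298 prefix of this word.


172

#1s = Σ_{n=0}^{297} s_n = Σ_{n=0}^{297} (⌈(n+1)α+ρ⌉ − ⌈nα+ρ⌉)
the sum telescopes: every ⌈nα+ρ⌉ with 0 < n < 298 appears once with + and once with −, leaving ⌈298α+ρ⌉ − ⌈0·α+ρ⌉
298α + ρ = (298·206 + 9) / 355 = 61397/355
ρ = 9/355
⌈61397/355⌉ = 173,  ⌈9/355⌉ = 1
#1s = 173 − 1 = 172


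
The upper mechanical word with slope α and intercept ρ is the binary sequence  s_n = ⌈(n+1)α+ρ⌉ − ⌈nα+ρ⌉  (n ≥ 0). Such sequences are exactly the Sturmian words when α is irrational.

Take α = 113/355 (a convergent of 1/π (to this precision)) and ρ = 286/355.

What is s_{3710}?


(n+1)α + ρ = (3711·113 + 286) / 355 = 419629/355
nα + ρ     = (3710·113 + 286) / 355 = 419516/355
⌈419629/355⌉ = 1183,  ⌈419516/355⌉ = 1182
s_{3710} = 1183 − 1182 = 1

1


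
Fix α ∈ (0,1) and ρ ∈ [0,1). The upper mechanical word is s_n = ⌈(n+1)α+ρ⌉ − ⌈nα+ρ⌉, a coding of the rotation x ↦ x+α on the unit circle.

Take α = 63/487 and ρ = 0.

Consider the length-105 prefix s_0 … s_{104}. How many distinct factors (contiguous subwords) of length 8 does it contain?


9

t_n = ⌈(n·63)/487⌉ for n = 0 … 105:
  n=0…9: ⌈0/487⌉=0 ⌈63/487⌉=1 ⌈126/487⌉=1 ⌈189/487⌉=1 ⌈252/487⌉=1 ⌈315/487⌉=1 ⌈378/487⌉=1 ⌈441/487⌉=1 ⌈504/487⌉=2 ⌈567/487⌉=2
  n=10…19: ⌈630/487⌉=2 ⌈693/487⌉=2 ⌈756/487⌉=2 ⌈819/487⌉=2 ⌈882/487⌉=2 ⌈945/487⌉=2 ⌈1008/487⌉=3 ⌈1071/487⌉=3 ⌈1134/487⌉=3 ⌈1197/487⌉=3
  n=20…29: ⌈1260/487⌉=3 ⌈1323/487⌉=3 ⌈1386/487⌉=3 ⌈1449/487⌉=3 ⌈1512/487⌉=4 ⌈1575/487⌉=4 ⌈1638/487⌉=4 ⌈1701/487⌉=4 ⌈1764/487⌉=4 ⌈1827/487⌉=4
  n=30…39: ⌈1890/487⌉=4 ⌈1953/487⌉=5 ⌈2016/487⌉=5 ⌈2079/487⌉=5 ⌈2142/487⌉=5 ⌈2205/487⌉=5 ⌈2268/487⌉=5 ⌈2331/487⌉=5 ⌈2394/487⌉=5 ⌈2457/487⌉=6
  n=40…49: ⌈2520/487⌉=6 ⌈2583/487⌉=6 ⌈2646/487⌉=6 ⌈2709/487⌉=6 ⌈2772/487⌉=6 ⌈2835/487⌉=6 ⌈2898/487⌉=6 ⌈2961/487⌉=7 ⌈3024/487⌉=7 ⌈3087/487⌉=7
  n=50…59: ⌈3150/487⌉=7 ⌈3213/487⌉=7 ⌈3276/487⌉=7 ⌈3339/487⌉=7 ⌈3402/487⌉=7 ⌈3465/487⌉=8 ⌈3528/487⌉=8 ⌈3591/487⌉=8 ⌈3654/487⌉=8 ⌈3717/487⌉=8
  n=60…69: ⌈3780/487⌉=8 ⌈3843/487⌉=8 ⌈3906/487⌉=9 ⌈3969/487⌉=9 ⌈4032/487⌉=9 ⌈4095/487⌉=9 ⌈4158/487⌉=9 ⌈4221/487⌉=9 ⌈4284/487⌉=9 ⌈4347/487⌉=9
  n=70…79: ⌈4410/487⌉=10 ⌈4473/487⌉=10 ⌈4536/487⌉=10 ⌈4599/487⌉=10 ⌈4662/487⌉=10 ⌈4725/487⌉=10 ⌈4788/487⌉=10 ⌈4851/487⌉=10 ⌈4914/487⌉=11 ⌈4977/487⌉=11
  n=80…89: ⌈5040/487⌉=11 ⌈5103/487⌉=11 ⌈5166/487⌉=11 ⌈5229/487⌉=11 ⌈5292/487⌉=11 ⌈5355/487⌉=11 ⌈5418/487⌉=12 ⌈5481/487⌉=12 ⌈5544/487⌉=12 ⌈5607/487⌉=12
  n=90…99: ⌈5670/487⌉=12 ⌈5733/487⌉=12 ⌈5796/487⌉=12 ⌈5859/487⌉=13 ⌈5922/487⌉=13 ⌈5985/487⌉=13 ⌈6048/487⌉=13 ⌈6111/487⌉=13 ⌈6174/487⌉=13 ⌈6237/487⌉=13
  n=100…105: ⌈6300/487⌉=13 ⌈6363/487⌉=14 ⌈6426/487⌉=14 ⌈6489/487⌉=14 ⌈6552/487⌉=14 ⌈6615/487⌉=14
s_n = t_(n+1) − t_n for n = 0 … 104 gives
prefix = 100000010000000100000001000000100000001000000010000000100000010000000100000001000000010000001000000010000
slide a length-8 window over [0..7] … [97..104] (98 windows); first occurrence of each distinct factor:
  [  0..  7] 10000001
  [  1..  8] 00000010
  [  2..  9] 00000100
  [  3.. 10] 00001000
  [  4.. 11] 00010000
  [  5.. 12] 00100000
  [  6.. 13] 01000000
  [  7.. 14] 10000000
  [  8.. 15] 00000001
  (the other 89 windows repeat one of these)
distinct factors: {00000001, 00000010, 00000100, 00001000, 00010000, 00100000, 01000000, 10000000, 10000001}
count = 9  (Sturmian bound for length 8 is 9)
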